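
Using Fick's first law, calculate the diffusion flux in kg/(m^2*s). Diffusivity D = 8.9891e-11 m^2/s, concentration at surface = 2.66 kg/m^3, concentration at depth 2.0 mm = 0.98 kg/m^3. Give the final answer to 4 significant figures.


J = -D * (dC/dx) = D * (C1 - C2) / dx
J = 8.9891e-11 * (2.66 - 0.98) / 2e-03
J = 7.551e-08 kg/(m^2*s)


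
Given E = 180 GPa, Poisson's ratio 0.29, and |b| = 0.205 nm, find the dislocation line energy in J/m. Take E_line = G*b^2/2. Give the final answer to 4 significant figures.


Step 1: G = E / (2*(1+nu))
G = 180 / (2*(1+0.29)) = 69.7674 GPa = 6.97674e+10 Pa
Step 2: E_line = G*b^2/2
b = 0.205 nm = 2.05e-10 m
E_line = 0.5 * 6.97674e+10 * (2.05e-10)^2 = 1.466e-09 J/m


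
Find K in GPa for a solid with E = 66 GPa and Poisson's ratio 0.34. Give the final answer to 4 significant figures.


K = E / (3*(1-2*nu))
K = 66 / (3*(1-2*0.34))
K = 68.75 GPa


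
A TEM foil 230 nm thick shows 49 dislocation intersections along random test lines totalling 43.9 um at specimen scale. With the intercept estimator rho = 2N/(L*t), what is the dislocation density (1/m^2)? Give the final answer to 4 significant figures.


rho = 2N / (L * t)
L = 43.9 um = 4.39e-05 m, t = 230 nm = 2.3e-07 m
rho = 2 * 49 / (4.39e-05 * 2.3e-07)
rho = 9.706e+12 1/m^2


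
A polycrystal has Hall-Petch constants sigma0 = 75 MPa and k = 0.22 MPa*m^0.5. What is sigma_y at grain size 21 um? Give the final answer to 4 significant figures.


sigma_y = sigma0 + k / sqrt(d)
d = 21 um = 2.1e-05 m
sigma_y = 75 + 0.22 / sqrt(2.1e-05)
sigma_y = 123 MPa


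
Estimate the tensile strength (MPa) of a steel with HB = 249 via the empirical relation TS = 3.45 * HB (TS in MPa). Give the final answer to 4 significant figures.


TS (MPa) = 3.45 * HB
TS = 3.45 * 249
TS = 859.1 MPa


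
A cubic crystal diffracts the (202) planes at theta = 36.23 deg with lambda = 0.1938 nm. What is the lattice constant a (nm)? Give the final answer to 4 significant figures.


d = lambda / (2*sin(theta))
d = 0.1938 / (2*sin(36.23 deg))
d = 0.163952 nm
a = d * sqrt(h^2+k^2+l^2) = 0.163952 * sqrt(8)
a = 0.4637 nm


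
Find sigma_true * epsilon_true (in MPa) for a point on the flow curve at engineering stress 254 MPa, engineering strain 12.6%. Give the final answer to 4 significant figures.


sigma_true = sigma_eng * (1 + epsilon_eng)
sigma_true = 254 * (1 + 0.126) = 286.004 MPa
epsilon_true = ln(1 + epsilon_eng)
epsilon_true = ln(1 + 0.126) = 0.118672
sigma_true * epsilon_true = 286.004 * 0.118672 = 33.94 MPa


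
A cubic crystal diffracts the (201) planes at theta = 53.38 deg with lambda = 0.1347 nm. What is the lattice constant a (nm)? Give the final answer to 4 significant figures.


d = lambda / (2*sin(theta))
d = 0.1347 / (2*sin(53.38 deg))
d = 0.0839138 nm
a = d * sqrt(h^2+k^2+l^2) = 0.0839138 * sqrt(5)
a = 0.1876 nm


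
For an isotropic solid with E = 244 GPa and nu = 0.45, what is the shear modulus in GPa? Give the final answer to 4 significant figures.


G = E / (2*(1+nu))
G = 244 / (2*(1+0.45))
G = 84.14 GPa


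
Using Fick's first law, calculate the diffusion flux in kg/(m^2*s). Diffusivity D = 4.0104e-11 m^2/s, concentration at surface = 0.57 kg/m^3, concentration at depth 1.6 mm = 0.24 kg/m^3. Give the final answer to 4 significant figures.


J = -D * (dC/dx) = D * (C1 - C2) / dx
J = 4.0104e-11 * (0.57 - 0.24) / 1.6e-03
J = 8.271e-09 kg/(m^2*s)


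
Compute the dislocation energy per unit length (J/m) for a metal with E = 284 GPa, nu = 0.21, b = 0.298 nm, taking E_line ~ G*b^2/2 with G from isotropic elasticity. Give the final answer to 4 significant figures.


Step 1: G = E / (2*(1+nu))
G = 284 / (2*(1+0.21)) = 117.355 GPa = 1.17355e+11 Pa
Step 2: E_line = G*b^2/2
b = 0.298 nm = 2.98e-10 m
E_line = 0.5 * 1.17355e+11 * (2.98e-10)^2 = 5.211e-09 J/m


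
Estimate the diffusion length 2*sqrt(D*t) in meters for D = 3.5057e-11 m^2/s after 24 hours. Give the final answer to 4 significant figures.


t = 24 hr = 86400 s
Diffusion length = 2*sqrt(D*t)
= 2*sqrt(3.5057e-11 * 86400)
= 3.481e-03 m


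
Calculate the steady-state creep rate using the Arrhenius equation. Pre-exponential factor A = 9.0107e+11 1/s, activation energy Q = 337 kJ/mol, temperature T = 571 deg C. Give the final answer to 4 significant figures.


rate = A * exp(-Q / (R*T))
T = 571 + 273.15 = 844.15 K
rate = 9.0107e+11 * exp(-337e3 / (8.314 * 844.15))
rate = 1.262e-09 1/s


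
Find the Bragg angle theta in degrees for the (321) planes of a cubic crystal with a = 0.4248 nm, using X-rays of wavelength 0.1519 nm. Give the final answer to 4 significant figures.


d = a / sqrt(h^2+k^2+l^2)
d = 0.4248 / sqrt(14) = 0.113533 nm
lambda = 2*d*sin(theta)  =>  sin(theta) = lambda / (2*d)
sin(theta) = 0.1519 / (2 * 0.113533) = 0.668971
theta = 41.99 deg


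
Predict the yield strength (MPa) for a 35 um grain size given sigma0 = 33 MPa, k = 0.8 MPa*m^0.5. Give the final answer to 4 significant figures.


sigma_y = sigma0 + k / sqrt(d)
d = 35 um = 3.5e-05 m
sigma_y = 33 + 0.8 / sqrt(3.5e-05)
sigma_y = 168.2 MPa


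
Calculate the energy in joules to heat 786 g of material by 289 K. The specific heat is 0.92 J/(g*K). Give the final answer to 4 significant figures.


Q = m * cp * dT
Q = 786 * 0.92 * 289
Q = 209000 J


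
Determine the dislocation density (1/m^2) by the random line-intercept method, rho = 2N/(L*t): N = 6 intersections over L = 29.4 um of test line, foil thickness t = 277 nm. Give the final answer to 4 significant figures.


rho = 2N / (L * t)
L = 29.4 um = 2.94e-05 m, t = 277 nm = 2.77e-07 m
rho = 2 * 6 / (2.94e-05 * 2.77e-07)
rho = 1.474e+12 1/m^2


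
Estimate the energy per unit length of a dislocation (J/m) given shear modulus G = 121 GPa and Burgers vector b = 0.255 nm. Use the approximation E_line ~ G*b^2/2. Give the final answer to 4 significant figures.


E = G*b^2/2
b = 0.255 nm = 2.55e-10 m
G = 121 GPa = 1.21e+11 Pa
E = 0.5 * 1.21e+11 * (2.55e-10)^2
E = 3.934e-09 J/m


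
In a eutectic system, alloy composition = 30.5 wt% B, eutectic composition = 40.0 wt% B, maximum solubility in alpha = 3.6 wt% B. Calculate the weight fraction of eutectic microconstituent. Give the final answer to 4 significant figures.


f_primary = (C_e - C0) / (C_e - C_alpha_max)
f_primary = (40.0 - 30.5) / (40.0 - 3.6)
f_primary = 0.260989
f_eutectic = 1 - 0.260989 = 0.739


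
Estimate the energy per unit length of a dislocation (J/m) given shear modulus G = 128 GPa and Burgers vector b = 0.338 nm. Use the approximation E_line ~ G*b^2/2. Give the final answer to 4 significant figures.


E = G*b^2/2
b = 0.338 nm = 3.38e-10 m
G = 128 GPa = 1.28e+11 Pa
E = 0.5 * 1.28e+11 * (3.38e-10)^2
E = 7.312e-09 J/m


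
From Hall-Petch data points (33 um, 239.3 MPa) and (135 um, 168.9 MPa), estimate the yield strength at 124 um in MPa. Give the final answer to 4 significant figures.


sigma_y = sigma0 + k / sqrt(d)
1/sqrt(d1) = 1/sqrt(3.3e-05) = 174.078;  1/sqrt(d2) = 86.0663
k = (sigma1 - sigma2) / (1/sqrt(d1) - 1/sqrt(d2)) = (239.3 - 168.9) / (174.078 - 86.0663) = 0.799897 MPa*m^0.5
sigma0 = sigma1 - k/sqrt(d1) = 239.3 - 0.799897*174.078 = 100.056 MPa
sigma_y(d3) = 100.056 + 0.799897 / sqrt(1.24e-04) = 171.9 MPa


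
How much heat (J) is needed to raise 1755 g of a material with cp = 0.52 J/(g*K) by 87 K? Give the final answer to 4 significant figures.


Q = m * cp * dT
Q = 1755 * 0.52 * 87
Q = 79400 J


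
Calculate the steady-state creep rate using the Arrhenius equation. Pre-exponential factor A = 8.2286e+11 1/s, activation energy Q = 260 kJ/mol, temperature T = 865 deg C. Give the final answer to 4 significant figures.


rate = A * exp(-Q / (R*T))
T = 865 + 273.15 = 1138.15 K
rate = 8.2286e+11 * exp(-260e3 / (8.314 * 1138.15))
rate = 0.9602 1/s


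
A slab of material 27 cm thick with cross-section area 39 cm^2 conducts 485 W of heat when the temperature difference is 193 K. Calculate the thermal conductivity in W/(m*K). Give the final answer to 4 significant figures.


k = Q*L / (A*dT)
L = 0.27 m, A = 3.9e-03 m^2
k = 485 * 0.27 / (3.9e-03 * 193)
k = 174 W/(m*K)


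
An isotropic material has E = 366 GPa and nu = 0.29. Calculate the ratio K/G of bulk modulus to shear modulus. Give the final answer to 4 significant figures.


G = E / (2*(1+nu))
G = 366 / (2*(1+0.29)) = 141.86 GPa
K = E / (3*(1-2*nu))
K = 366 / (3*(1-2*0.29)) = 290.476 GPa
K/G = 290.476 / 141.86 = 2.048


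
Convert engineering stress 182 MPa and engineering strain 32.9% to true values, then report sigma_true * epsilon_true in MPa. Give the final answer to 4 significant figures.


sigma_true = sigma_eng * (1 + epsilon_eng)
sigma_true = 182 * (1 + 0.329) = 241.878 MPa
epsilon_true = ln(1 + epsilon_eng)
epsilon_true = ln(1 + 0.329) = 0.284427
sigma_true * epsilon_true = 241.878 * 0.284427 = 68.8 MPa


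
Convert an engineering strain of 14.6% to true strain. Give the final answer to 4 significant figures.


epsilon_true = ln(1 + epsilon_eng)
epsilon_true = ln(1 + 0.146)
epsilon_true = 0.1363


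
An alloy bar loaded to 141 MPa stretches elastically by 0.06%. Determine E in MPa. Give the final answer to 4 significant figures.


E = sigma / epsilon
epsilon = 0.06% = 6e-04
E = 141 / 6e-04
E = 235000 MPa


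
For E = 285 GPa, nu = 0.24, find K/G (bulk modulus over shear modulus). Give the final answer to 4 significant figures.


G = E / (2*(1+nu))
G = 285 / (2*(1+0.24)) = 114.919 GPa
K = E / (3*(1-2*nu))
K = 285 / (3*(1-2*0.24)) = 182.692 GPa
K/G = 182.692 / 114.919 = 1.59


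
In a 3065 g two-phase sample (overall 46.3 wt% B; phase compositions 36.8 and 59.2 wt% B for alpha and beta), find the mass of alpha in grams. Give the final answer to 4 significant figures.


f_alpha = (C_beta - C0) / (C_beta - C_alpha)
f_alpha = (59.2 - 46.3) / (59.2 - 36.8) = 0.575893
m_alpha = f_alpha * m_total = 0.575893 * 3065 = 1765 g


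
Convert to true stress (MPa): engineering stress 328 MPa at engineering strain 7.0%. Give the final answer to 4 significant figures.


sigma_true = sigma_eng * (1 + epsilon_eng)
sigma_true = 328 * (1 + 0.07)
sigma_true = 351 MPa


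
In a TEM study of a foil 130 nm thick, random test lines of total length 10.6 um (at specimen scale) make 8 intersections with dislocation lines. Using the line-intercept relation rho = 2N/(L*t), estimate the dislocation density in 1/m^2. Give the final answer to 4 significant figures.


rho = 2N / (L * t)
L = 10.6 um = 1.06e-05 m, t = 130 nm = 1.3e-07 m
rho = 2 * 8 / (1.06e-05 * 1.3e-07)
rho = 1.161e+13 1/m^2


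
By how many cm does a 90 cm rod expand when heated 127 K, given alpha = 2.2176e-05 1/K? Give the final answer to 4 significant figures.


dL = L0 * alpha * dT
dL = 90 * 2.2176e-05 * 127
dL = 0.2535 cm


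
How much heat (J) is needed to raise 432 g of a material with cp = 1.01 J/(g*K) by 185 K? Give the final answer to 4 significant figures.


Q = m * cp * dT
Q = 432 * 1.01 * 185
Q = 80720 J


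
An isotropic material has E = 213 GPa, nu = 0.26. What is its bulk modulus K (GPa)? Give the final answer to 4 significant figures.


K = E / (3*(1-2*nu))
K = 213 / (3*(1-2*0.26))
K = 147.9 GPa


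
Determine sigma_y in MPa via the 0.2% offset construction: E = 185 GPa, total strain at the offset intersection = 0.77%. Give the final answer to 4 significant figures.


Offset strain = 0.002
Elastic strain at yield = total_strain - offset = 7.7e-03 - 0.002 = 5.7e-03
sigma_y = E * elastic_strain = 185000 * 5.7e-03
sigma_y = 1055 MPa


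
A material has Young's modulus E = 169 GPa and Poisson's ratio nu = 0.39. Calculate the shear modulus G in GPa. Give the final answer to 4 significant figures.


G = E / (2*(1+nu))
G = 169 / (2*(1+0.39))
G = 60.79 GPa


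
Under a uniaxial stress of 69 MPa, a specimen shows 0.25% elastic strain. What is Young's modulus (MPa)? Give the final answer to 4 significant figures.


E = sigma / epsilon
epsilon = 0.25% = 2.5e-03
E = 69 / 2.5e-03
E = 27600 MPa


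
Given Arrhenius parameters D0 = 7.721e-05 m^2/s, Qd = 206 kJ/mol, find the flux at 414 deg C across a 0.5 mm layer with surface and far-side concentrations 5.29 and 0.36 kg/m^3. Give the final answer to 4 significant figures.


Step 1: D = D0 * exp(-Qd/(R*T))
T = 414 + 273.15 = 687.15 K
D = 7.721e-05 * exp(-206e3 / (8.314 * 687.15)) = 1.68942e-20 m^2/s
Step 2: J = D * (C1 - C2) / dx
J = 1.68942e-20 * (5.29 - 0.36) / 5e-04
J = 1.666e-16 kg/(m^2*s)


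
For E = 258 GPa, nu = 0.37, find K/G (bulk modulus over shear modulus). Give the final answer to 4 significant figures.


G = E / (2*(1+nu))
G = 258 / (2*(1+0.37)) = 94.1606 GPa
K = E / (3*(1-2*nu))
K = 258 / (3*(1-2*0.37)) = 330.769 GPa
K/G = 330.769 / 94.1606 = 3.513


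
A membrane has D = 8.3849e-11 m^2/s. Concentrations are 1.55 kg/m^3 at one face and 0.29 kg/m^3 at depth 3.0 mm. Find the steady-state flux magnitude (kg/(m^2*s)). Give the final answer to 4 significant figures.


J = -D * (dC/dx) = D * (C1 - C2) / dx
J = 8.3849e-11 * (1.55 - 0.29) / 3e-03
J = 3.522e-08 kg/(m^2*s)


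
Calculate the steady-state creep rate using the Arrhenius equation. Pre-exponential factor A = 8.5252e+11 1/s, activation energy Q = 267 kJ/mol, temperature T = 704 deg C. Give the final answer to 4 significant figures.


rate = A * exp(-Q / (R*T))
T = 704 + 273.15 = 977.15 K
rate = 8.5252e+11 * exp(-267e3 / (8.314 * 977.15))
rate = 4.544e-03 1/s


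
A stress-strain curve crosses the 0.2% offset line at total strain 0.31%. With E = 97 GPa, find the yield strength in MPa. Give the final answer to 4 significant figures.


Offset strain = 0.002
Elastic strain at yield = total_strain - offset = 3.1e-03 - 0.002 = 1.1e-03
sigma_y = E * elastic_strain = 97000 * 1.1e-03
sigma_y = 106.7 MPa


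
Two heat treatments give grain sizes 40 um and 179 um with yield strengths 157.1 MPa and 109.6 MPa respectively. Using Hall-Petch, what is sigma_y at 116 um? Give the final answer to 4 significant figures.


sigma_y = sigma0 + k / sqrt(d)
1/sqrt(d1) = 1/sqrt(4e-05) = 158.114;  1/sqrt(d2) = 74.7435
k = (sigma1 - sigma2) / (1/sqrt(d1) - 1/sqrt(d2)) = (157.1 - 109.6) / (158.114 - 74.7435) = 0.569747 MPa*m^0.5
sigma0 = sigma1 - k/sqrt(d1) = 157.1 - 0.569747*158.114 = 67.0151 MPa
sigma_y(d3) = 67.0151 + 0.569747 / sqrt(1.16e-04) = 119.9 MPa


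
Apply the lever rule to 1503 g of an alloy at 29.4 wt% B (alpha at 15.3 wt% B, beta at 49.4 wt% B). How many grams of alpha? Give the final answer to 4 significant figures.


f_alpha = (C_beta - C0) / (C_beta - C_alpha)
f_alpha = (49.4 - 29.4) / (49.4 - 15.3) = 0.58651
m_alpha = f_alpha * m_total = 0.58651 * 1503 = 881.5 g


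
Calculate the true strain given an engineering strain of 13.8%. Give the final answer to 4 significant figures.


epsilon_true = ln(1 + epsilon_eng)
epsilon_true = ln(1 + 0.138)
epsilon_true = 0.1293


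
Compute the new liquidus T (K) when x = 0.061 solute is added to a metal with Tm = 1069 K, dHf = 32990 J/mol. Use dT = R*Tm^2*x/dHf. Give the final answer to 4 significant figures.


dT = R*Tm^2*x / dHf
dT = 8.314 * 1069^2 * 0.061 / 32990
dT = 17.5676 K
T_new = 1069 - 17.5676 = 1051 K


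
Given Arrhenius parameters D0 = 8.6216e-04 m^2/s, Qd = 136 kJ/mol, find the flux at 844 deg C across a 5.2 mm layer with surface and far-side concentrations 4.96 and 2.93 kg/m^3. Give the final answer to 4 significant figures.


Step 1: D = D0 * exp(-Qd/(R*T))
T = 844 + 273.15 = 1117.15 K
D = 8.6216e-04 * exp(-136e3 / (8.314 * 1117.15)) = 3.7705e-10 m^2/s
Step 2: J = D * (C1 - C2) / dx
J = 3.7705e-10 * (4.96 - 2.93) / 5.2e-03
J = 1.472e-07 kg/(m^2*s)


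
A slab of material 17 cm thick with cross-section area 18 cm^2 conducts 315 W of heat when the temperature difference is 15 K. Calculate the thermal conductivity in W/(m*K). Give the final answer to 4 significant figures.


k = Q*L / (A*dT)
L = 0.17 m, A = 1.8e-03 m^2
k = 315 * 0.17 / (1.8e-03 * 15)
k = 1983 W/(m*K)


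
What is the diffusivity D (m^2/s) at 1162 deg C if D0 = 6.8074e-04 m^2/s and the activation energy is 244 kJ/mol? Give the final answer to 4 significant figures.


D = D0 * exp(-Qd / (R*T))
T = 1435.15 K
D = 6.8074e-04 * exp(-244e3 / (8.314 * 1435.15))
D = 8.951e-13 m^2/s


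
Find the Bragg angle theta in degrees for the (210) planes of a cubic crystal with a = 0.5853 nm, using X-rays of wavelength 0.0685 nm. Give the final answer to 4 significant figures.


d = a / sqrt(h^2+k^2+l^2)
d = 0.5853 / sqrt(5) = 0.261754 nm
lambda = 2*d*sin(theta)  =>  sin(theta) = lambda / (2*d)
sin(theta) = 0.0685 / (2 * 0.261754) = 0.130848
theta = 7.519 deg


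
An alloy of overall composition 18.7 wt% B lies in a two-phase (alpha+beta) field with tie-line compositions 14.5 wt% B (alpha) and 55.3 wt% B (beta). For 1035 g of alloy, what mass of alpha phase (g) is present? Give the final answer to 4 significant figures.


f_alpha = (C_beta - C0) / (C_beta - C_alpha)
f_alpha = (55.3 - 18.7) / (55.3 - 14.5) = 0.897059
m_alpha = f_alpha * m_total = 0.897059 * 1035 = 928.5 g


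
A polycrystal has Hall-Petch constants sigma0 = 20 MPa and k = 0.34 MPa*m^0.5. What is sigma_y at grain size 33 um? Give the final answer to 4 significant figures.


sigma_y = sigma0 + k / sqrt(d)
d = 33 um = 3.3e-05 m
sigma_y = 20 + 0.34 / sqrt(3.3e-05)
sigma_y = 79.19 MPa


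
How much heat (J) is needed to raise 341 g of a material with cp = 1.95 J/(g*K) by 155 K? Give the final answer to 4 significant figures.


Q = m * cp * dT
Q = 341 * 1.95 * 155
Q = 103100 J


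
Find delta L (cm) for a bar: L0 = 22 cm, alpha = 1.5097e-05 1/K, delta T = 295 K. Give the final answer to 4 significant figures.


dL = L0 * alpha * dT
dL = 22 * 1.5097e-05 * 295
dL = 0.09798 cm


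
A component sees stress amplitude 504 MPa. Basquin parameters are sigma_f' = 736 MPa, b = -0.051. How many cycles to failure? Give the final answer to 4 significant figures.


sigma_a = sigma_f' * (2*Nf)^b
2*Nf = (sigma_a / sigma_f')^(1/b)
2*Nf = (504 / 736)^(1/-0.051)
2*Nf = 1676.7
Nf = 838.4 cycles


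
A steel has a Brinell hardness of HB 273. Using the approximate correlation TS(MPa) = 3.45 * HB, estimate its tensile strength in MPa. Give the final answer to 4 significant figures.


TS (MPa) = 3.45 * HB
TS = 3.45 * 273
TS = 941.9 MPa


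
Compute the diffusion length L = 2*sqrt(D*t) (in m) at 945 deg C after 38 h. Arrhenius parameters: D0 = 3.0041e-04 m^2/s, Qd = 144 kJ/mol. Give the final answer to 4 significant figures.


Step 1: D = D0 * exp(-Qd/(R*T))
T = 1218.15 K
D = 3.0041e-04 * exp(-144e3 / (8.314 * 1218.15)) = 2.00783e-10 m^2/s
Step 2: L = 2*sqrt(D*t)
t = 38 h = 136800 s
L = 2*sqrt(2.00783e-10 * 136800) = 0.01048 m


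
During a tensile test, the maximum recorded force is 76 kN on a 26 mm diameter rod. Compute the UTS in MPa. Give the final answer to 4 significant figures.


A0 = pi*(d/2)^2 = pi*(26/2)^2 = 530.929 mm^2
UTS = F_max / A0 = 76*1000 / 530.929
UTS = 143.1 MPa


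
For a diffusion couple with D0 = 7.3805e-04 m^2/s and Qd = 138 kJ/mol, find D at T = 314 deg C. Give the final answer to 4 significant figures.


D = D0 * exp(-Qd / (R*T))
T = 587.15 K
D = 7.3805e-04 * exp(-138e3 / (8.314 * 587.15))
D = 3.897e-16 m^2/s


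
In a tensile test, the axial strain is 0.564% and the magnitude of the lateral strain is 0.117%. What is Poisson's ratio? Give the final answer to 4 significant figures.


nu = -epsilon_lat / epsilon_axial
Lateral strain is contraction (negative), so using magnitudes:
nu = 0.117 / 0.564
nu = 0.2074


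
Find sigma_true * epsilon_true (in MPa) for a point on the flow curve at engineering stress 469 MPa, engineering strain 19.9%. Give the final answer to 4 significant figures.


sigma_true = sigma_eng * (1 + epsilon_eng)
sigma_true = 469 * (1 + 0.199) = 562.331 MPa
epsilon_true = ln(1 + epsilon_eng)
epsilon_true = ln(1 + 0.199) = 0.181488
sigma_true * epsilon_true = 562.331 * 0.181488 = 102.1 MPa


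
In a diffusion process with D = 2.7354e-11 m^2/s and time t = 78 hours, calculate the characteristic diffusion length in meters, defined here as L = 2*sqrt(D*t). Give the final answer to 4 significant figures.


t = 78 hr = 280800 s
Diffusion length = 2*sqrt(D*t)
= 2*sqrt(2.7354e-11 * 280800)
= 5.543e-03 m


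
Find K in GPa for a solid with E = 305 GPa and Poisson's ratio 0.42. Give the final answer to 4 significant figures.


K = E / (3*(1-2*nu))
K = 305 / (3*(1-2*0.42))
K = 635.4 GPa


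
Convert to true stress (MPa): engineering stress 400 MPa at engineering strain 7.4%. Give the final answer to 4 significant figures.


sigma_true = sigma_eng * (1 + epsilon_eng)
sigma_true = 400 * (1 + 0.074)
sigma_true = 429.6 MPa


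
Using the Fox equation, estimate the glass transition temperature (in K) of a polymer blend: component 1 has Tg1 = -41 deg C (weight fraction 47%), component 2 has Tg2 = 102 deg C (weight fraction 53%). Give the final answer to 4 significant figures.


1/Tg = w1/Tg1 + w2/Tg2 (in Kelvin)
Tg1 = 232.15 K, Tg2 = 375.15 K
1/Tg = 0.47/232.15 + 0.53/375.15
Tg = 290.9 K


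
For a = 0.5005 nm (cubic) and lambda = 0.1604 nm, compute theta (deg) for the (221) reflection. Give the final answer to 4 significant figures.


d = a / sqrt(h^2+k^2+l^2)
d = 0.5005 / sqrt(9) = 0.166833 nm
lambda = 2*d*sin(theta)  =>  sin(theta) = lambda / (2*d)
sin(theta) = 0.1604 / (2 * 0.166833) = 0.480719
theta = 28.73 deg


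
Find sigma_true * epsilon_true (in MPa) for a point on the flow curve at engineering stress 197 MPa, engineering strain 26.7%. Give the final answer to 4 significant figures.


sigma_true = sigma_eng * (1 + epsilon_eng)
sigma_true = 197 * (1 + 0.267) = 249.599 MPa
epsilon_true = ln(1 + epsilon_eng)
epsilon_true = ln(1 + 0.267) = 0.236652
sigma_true * epsilon_true = 249.599 * 0.236652 = 59.07 MPa


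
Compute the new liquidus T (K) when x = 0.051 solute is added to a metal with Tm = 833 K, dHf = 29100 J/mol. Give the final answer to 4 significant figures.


dT = R*Tm^2*x / dHf
dT = 8.314 * 833^2 * 0.051 / 29100
dT = 10.1106 K
T_new = 833 - 10.1106 = 822.9 K


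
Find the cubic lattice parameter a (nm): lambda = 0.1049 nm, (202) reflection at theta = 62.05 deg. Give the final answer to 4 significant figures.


d = lambda / (2*sin(theta))
d = 0.1049 / (2*sin(62.05 deg))
d = 0.0593758 nm
a = d * sqrt(h^2+k^2+l^2) = 0.0593758 * sqrt(8)
a = 0.1679 nm


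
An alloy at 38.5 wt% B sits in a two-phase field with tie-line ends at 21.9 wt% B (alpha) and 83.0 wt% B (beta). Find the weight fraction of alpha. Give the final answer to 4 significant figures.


f_alpha = (C_beta - C0) / (C_beta - C_alpha)
f_alpha = (83.0 - 38.5) / (83.0 - 21.9)
f_alpha = 0.7283


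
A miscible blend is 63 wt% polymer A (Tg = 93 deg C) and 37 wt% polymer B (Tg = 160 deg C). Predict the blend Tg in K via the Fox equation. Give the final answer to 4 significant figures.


1/Tg = w1/Tg1 + w2/Tg2 (in Kelvin)
Tg1 = 366.15 K, Tg2 = 433.15 K
1/Tg = 0.63/366.15 + 0.37/433.15
Tg = 388.4 K


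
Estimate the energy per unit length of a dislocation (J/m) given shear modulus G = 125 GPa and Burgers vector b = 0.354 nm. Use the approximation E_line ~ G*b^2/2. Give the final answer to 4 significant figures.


E = G*b^2/2
b = 0.354 nm = 3.54e-10 m
G = 125 GPa = 1.25e+11 Pa
E = 0.5 * 1.25e+11 * (3.54e-10)^2
E = 7.832e-09 J/m


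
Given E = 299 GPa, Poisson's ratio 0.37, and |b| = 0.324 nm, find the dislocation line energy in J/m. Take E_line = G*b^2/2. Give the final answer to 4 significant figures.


Step 1: G = E / (2*(1+nu))
G = 299 / (2*(1+0.37)) = 109.124 GPa = 1.09124e+11 Pa
Step 2: E_line = G*b^2/2
b = 0.324 nm = 3.24e-10 m
E_line = 0.5 * 1.09124e+11 * (3.24e-10)^2 = 5.728e-09 J/m


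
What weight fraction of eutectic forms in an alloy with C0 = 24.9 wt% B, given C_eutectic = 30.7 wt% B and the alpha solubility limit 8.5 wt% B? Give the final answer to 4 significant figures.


f_primary = (C_e - C0) / (C_e - C_alpha_max)
f_primary = (30.7 - 24.9) / (30.7 - 8.5)
f_primary = 0.261261
f_eutectic = 1 - 0.261261 = 0.7387


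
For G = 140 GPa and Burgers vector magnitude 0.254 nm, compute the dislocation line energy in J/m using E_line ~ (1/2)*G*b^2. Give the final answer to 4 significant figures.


E = G*b^2/2
b = 0.254 nm = 2.54e-10 m
G = 140 GPa = 1.4e+11 Pa
E = 0.5 * 1.4e+11 * (2.54e-10)^2
E = 4.516e-09 J/m


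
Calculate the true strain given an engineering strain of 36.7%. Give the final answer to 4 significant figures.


epsilon_true = ln(1 + epsilon_eng)
epsilon_true = ln(1 + 0.367)
epsilon_true = 0.3126


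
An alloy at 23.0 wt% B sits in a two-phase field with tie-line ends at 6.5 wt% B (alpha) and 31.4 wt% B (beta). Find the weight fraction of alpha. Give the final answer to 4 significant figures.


f_alpha = (C_beta - C0) / (C_beta - C_alpha)
f_alpha = (31.4 - 23.0) / (31.4 - 6.5)
f_alpha = 0.3373


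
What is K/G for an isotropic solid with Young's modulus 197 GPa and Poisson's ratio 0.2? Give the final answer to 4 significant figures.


G = E / (2*(1+nu))
G = 197 / (2*(1+0.2)) = 82.0833 GPa
K = E / (3*(1-2*nu))
K = 197 / (3*(1-2*0.2)) = 109.444 GPa
K/G = 109.444 / 82.0833 = 1.333


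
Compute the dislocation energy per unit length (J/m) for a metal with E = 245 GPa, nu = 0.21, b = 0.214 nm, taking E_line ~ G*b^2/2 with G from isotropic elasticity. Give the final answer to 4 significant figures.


Step 1: G = E / (2*(1+nu))
G = 245 / (2*(1+0.21)) = 101.24 GPa = 1.0124e+11 Pa
Step 2: E_line = G*b^2/2
b = 0.214 nm = 2.14e-10 m
E_line = 0.5 * 1.0124e+11 * (2.14e-10)^2 = 2.318e-09 J/m


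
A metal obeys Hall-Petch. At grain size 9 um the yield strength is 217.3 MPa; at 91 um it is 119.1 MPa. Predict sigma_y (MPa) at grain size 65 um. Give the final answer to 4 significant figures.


sigma_y = sigma0 + k / sqrt(d)
1/sqrt(d1) = 1/sqrt(9e-06) = 333.333;  1/sqrt(d2) = 104.828
k = (sigma1 - sigma2) / (1/sqrt(d1) - 1/sqrt(d2)) = (217.3 - 119.1) / (333.333 - 104.828) = 0.42975 MPa*m^0.5
sigma0 = sigma1 - k/sqrt(d1) = 217.3 - 0.42975*333.333 = 74.0499 MPa
sigma_y(d3) = 74.0499 + 0.42975 / sqrt(6.5e-05) = 127.4 MPa


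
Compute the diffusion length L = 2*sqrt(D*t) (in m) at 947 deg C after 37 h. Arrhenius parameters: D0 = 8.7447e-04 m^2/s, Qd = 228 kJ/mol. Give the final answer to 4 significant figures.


Step 1: D = D0 * exp(-Qd/(R*T))
T = 1220.15 K
D = 8.7447e-04 * exp(-228e3 / (8.314 * 1220.15)) = 1.51603e-13 m^2/s
Step 2: L = 2*sqrt(D*t)
t = 37 h = 133200 s
L = 2*sqrt(1.51603e-13 * 133200) = 2.842e-04 m


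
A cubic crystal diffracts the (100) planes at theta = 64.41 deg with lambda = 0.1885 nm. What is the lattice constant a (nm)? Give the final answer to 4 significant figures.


d = lambda / (2*sin(theta))
d = 0.1885 / (2*sin(64.41 deg))
d = 0.104501 nm
a = d * sqrt(h^2+k^2+l^2) = 0.104501 * sqrt(1)
a = 0.1045 nm


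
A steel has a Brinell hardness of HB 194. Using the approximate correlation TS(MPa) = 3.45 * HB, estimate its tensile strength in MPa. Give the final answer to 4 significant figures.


TS (MPa) = 3.45 * HB
TS = 3.45 * 194
TS = 669.3 MPa


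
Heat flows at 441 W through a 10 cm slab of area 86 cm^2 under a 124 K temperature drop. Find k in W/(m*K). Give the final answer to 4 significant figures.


k = Q*L / (A*dT)
L = 0.1 m, A = 8.6e-03 m^2
k = 441 * 0.1 / (8.6e-03 * 124)
k = 41.35 W/(m*K)


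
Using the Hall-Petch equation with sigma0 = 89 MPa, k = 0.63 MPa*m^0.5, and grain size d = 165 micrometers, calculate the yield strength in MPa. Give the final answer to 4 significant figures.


sigma_y = sigma0 + k / sqrt(d)
d = 165 um = 1.65e-04 m
sigma_y = 89 + 0.63 / sqrt(1.65e-04)
sigma_y = 138 MPa


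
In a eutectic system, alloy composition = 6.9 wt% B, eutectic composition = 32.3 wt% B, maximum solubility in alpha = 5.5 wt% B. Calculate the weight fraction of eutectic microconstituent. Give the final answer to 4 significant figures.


f_primary = (C_e - C0) / (C_e - C_alpha_max)
f_primary = (32.3 - 6.9) / (32.3 - 5.5)
f_primary = 0.947761
f_eutectic = 1 - 0.947761 = 0.05224


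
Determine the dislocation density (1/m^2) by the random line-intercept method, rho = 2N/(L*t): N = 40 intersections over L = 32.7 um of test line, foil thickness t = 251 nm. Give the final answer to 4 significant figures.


rho = 2N / (L * t)
L = 32.7 um = 3.27e-05 m, t = 251 nm = 2.51e-07 m
rho = 2 * 40 / (3.27e-05 * 2.51e-07)
rho = 9.747e+12 1/m^2


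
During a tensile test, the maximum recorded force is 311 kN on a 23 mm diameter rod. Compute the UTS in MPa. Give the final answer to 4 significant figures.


A0 = pi*(d/2)^2 = pi*(23/2)^2 = 415.476 mm^2
UTS = F_max / A0 = 311*1000 / 415.476
UTS = 748.5 MPa


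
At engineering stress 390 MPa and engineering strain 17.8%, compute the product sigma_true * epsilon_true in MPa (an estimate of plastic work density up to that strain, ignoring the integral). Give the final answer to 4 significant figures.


sigma_true = sigma_eng * (1 + epsilon_eng)
sigma_true = 390 * (1 + 0.178) = 459.42 MPa
epsilon_true = ln(1 + epsilon_eng)
epsilon_true = ln(1 + 0.178) = 0.163818
sigma_true * epsilon_true = 459.42 * 0.163818 = 75.26 MPa


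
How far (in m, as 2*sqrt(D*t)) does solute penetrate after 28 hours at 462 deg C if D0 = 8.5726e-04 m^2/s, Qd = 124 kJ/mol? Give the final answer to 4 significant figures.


Step 1: D = D0 * exp(-Qd/(R*T))
T = 735.15 K
D = 8.5726e-04 * exp(-124e3 / (8.314 * 735.15)) = 1.32501e-12 m^2/s
Step 2: L = 2*sqrt(D*t)
t = 28 h = 100800 s
L = 2*sqrt(1.32501e-12 * 100800) = 7.309e-04 m


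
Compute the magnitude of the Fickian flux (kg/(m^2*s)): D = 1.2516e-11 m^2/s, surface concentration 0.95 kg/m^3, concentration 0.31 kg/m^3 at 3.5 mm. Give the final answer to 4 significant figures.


J = -D * (dC/dx) = D * (C1 - C2) / dx
J = 1.2516e-11 * (0.95 - 0.31) / 3.5e-03
J = 2.289e-09 kg/(m^2*s)


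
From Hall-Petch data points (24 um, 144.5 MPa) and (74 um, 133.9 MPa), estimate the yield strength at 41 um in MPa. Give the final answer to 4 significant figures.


sigma_y = sigma0 + k / sqrt(d)
1/sqrt(d1) = 1/sqrt(2.4e-05) = 204.124;  1/sqrt(d2) = 116.248
k = (sigma1 - sigma2) / (1/sqrt(d1) - 1/sqrt(d2)) = (144.5 - 133.9) / (204.124 - 116.248) = 0.120624 MPa*m^0.5
sigma0 = sigma1 - k/sqrt(d1) = 144.5 - 0.120624*204.124 = 119.878 MPa
sigma_y(d3) = 119.878 + 0.120624 / sqrt(4.1e-05) = 138.7 MPa


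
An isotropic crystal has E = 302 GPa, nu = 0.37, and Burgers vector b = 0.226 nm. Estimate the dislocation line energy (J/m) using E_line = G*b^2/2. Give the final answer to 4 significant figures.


Step 1: G = E / (2*(1+nu))
G = 302 / (2*(1+0.37)) = 110.219 GPa = 1.10219e+11 Pa
Step 2: E_line = G*b^2/2
b = 0.226 nm = 2.26e-10 m
E_line = 0.5 * 1.10219e+11 * (2.26e-10)^2 = 2.815e-09 J/m


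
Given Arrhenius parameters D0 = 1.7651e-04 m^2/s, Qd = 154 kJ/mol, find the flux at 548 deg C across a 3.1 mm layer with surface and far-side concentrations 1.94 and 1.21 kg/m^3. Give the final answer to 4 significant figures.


Step 1: D = D0 * exp(-Qd/(R*T))
T = 548 + 273.15 = 821.15 K
D = 1.7651e-04 * exp(-154e3 / (8.314 * 821.15)) = 2.8199e-14 m^2/s
Step 2: J = D * (C1 - C2) / dx
J = 2.8199e-14 * (1.94 - 1.21) / 3.1e-03
J = 6.64e-12 kg/(m^2*s)


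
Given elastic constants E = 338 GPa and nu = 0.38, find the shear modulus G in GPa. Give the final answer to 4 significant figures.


G = E / (2*(1+nu))
G = 338 / (2*(1+0.38))
G = 122.5 GPa


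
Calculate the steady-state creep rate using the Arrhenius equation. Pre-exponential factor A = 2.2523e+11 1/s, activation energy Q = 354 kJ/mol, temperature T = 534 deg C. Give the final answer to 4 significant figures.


rate = A * exp(-Q / (R*T))
T = 534 + 273.15 = 807.15 K
rate = 2.2523e+11 * exp(-354e3 / (8.314 * 807.15))
rate = 2.772e-12 1/s


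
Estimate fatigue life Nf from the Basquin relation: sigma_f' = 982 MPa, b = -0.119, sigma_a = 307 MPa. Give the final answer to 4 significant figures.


sigma_a = sigma_f' * (2*Nf)^b
2*Nf = (sigma_a / sigma_f')^(1/b)
2*Nf = (307 / 982)^(1/-0.119)
2*Nf = 17517.5
Nf = 8759 cycles


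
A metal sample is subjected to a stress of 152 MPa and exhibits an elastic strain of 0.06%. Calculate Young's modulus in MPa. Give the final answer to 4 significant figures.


E = sigma / epsilon
epsilon = 0.06% = 6e-04
E = 152 / 6e-04
E = 253300 MPa


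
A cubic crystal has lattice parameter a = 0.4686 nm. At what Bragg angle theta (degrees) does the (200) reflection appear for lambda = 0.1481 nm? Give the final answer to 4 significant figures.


d = a / sqrt(h^2+k^2+l^2)
d = 0.4686 / sqrt(4) = 0.2343 nm
lambda = 2*d*sin(theta)  =>  sin(theta) = lambda / (2*d)
sin(theta) = 0.1481 / (2 * 0.2343) = 0.316048
theta = 18.42 deg


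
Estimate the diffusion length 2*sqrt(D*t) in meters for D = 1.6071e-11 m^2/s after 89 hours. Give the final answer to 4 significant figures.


t = 89 hr = 320400 s
Diffusion length = 2*sqrt(D*t)
= 2*sqrt(1.6071e-11 * 320400)
= 4.538e-03 m


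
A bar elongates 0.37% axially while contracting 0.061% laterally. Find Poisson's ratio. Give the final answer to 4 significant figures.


nu = -epsilon_lat / epsilon_axial
Lateral strain is contraction (negative), so using magnitudes:
nu = 0.061 / 0.37
nu = 0.1649


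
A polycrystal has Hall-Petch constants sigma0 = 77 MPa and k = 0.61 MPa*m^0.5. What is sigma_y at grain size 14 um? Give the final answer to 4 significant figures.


sigma_y = sigma0 + k / sqrt(d)
d = 14 um = 1.4e-05 m
sigma_y = 77 + 0.61 / sqrt(1.4e-05)
sigma_y = 240 MPa


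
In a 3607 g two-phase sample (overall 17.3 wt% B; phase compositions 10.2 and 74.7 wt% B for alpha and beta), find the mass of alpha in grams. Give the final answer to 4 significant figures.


f_alpha = (C_beta - C0) / (C_beta - C_alpha)
f_alpha = (74.7 - 17.3) / (74.7 - 10.2) = 0.889922
m_alpha = f_alpha * m_total = 0.889922 * 3607 = 3210 g


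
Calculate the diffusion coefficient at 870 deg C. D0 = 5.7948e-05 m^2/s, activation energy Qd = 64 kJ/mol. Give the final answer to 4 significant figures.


D = D0 * exp(-Qd / (R*T))
T = 1143.15 K
D = 5.7948e-05 * exp(-64e3 / (8.314 * 1143.15))
D = 6.895e-08 m^2/s


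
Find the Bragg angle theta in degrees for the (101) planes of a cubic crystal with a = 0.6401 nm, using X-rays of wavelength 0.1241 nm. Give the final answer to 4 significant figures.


d = a / sqrt(h^2+k^2+l^2)
d = 0.6401 / sqrt(2) = 0.452619 nm
lambda = 2*d*sin(theta)  =>  sin(theta) = lambda / (2*d)
sin(theta) = 0.1241 / (2 * 0.452619) = 0.137091
theta = 7.88 deg


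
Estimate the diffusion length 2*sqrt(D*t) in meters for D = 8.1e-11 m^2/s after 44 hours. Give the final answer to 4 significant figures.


t = 44 hr = 158400 s
Diffusion length = 2*sqrt(D*t)
= 2*sqrt(8.1e-11 * 158400)
= 7.164e-03 m


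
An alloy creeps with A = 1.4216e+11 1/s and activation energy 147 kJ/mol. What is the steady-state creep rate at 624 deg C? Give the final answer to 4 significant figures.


rate = A * exp(-Q / (R*T))
T = 624 + 273.15 = 897.15 K
rate = 1.4216e+11 * exp(-147e3 / (8.314 * 897.15))
rate = 392.4 1/s


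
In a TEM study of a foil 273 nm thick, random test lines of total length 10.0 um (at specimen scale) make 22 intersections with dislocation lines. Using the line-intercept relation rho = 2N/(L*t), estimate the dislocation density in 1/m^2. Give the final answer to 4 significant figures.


rho = 2N / (L * t)
L = 10.0 um = 1e-05 m, t = 273 nm = 2.73e-07 m
rho = 2 * 22 / (1e-05 * 2.73e-07)
rho = 1.612e+13 1/m^2


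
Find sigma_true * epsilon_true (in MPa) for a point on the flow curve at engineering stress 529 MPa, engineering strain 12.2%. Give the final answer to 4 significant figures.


sigma_true = sigma_eng * (1 + epsilon_eng)
sigma_true = 529 * (1 + 0.122) = 593.538 MPa
epsilon_true = ln(1 + epsilon_eng)
epsilon_true = ln(1 + 0.122) = 0.115113
sigma_true * epsilon_true = 593.538 * 0.115113 = 68.32 MPa


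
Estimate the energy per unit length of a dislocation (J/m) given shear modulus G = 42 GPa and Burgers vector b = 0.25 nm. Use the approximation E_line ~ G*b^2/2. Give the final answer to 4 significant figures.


E = G*b^2/2
b = 0.25 nm = 2.5e-10 m
G = 42 GPa = 4.2e+10 Pa
E = 0.5 * 4.2e+10 * (2.5e-10)^2
E = 1.313e-09 J/m


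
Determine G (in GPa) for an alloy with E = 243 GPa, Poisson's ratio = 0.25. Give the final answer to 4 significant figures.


G = E / (2*(1+nu))
G = 243 / (2*(1+0.25))
G = 97.2 GPa


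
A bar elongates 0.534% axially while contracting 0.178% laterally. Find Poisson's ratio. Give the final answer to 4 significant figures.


nu = -epsilon_lat / epsilon_axial
Lateral strain is contraction (negative), so using magnitudes:
nu = 0.178 / 0.534
nu = 0.3333


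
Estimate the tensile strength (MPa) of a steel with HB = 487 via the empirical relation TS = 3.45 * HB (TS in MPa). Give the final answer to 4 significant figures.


TS (MPa) = 3.45 * HB
TS = 3.45 * 487
TS = 1680 MPa


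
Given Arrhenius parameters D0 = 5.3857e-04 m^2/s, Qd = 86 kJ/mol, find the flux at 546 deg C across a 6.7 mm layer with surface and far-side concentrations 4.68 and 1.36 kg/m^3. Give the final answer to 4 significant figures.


Step 1: D = D0 * exp(-Qd/(R*T))
T = 546 + 273.15 = 819.15 K
D = 5.3857e-04 * exp(-86e3 / (8.314 * 819.15)) = 1.76641e-09 m^2/s
Step 2: J = D * (C1 - C2) / dx
J = 1.76641e-09 * (4.68 - 1.36) / 6.7e-03
J = 8.753e-07 kg/(m^2*s)


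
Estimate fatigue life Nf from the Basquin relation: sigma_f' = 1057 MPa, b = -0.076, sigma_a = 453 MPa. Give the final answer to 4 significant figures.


sigma_a = sigma_f' * (2*Nf)^b
2*Nf = (sigma_a / sigma_f')^(1/b)
2*Nf = (453 / 1057)^(1/-0.076)
2*Nf = 69470.4
Nf = 34740 cycles


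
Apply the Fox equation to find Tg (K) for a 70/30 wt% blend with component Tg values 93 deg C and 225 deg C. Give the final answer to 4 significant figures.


1/Tg = w1/Tg1 + w2/Tg2 (in Kelvin)
Tg1 = 366.15 K, Tg2 = 498.15 K
1/Tg = 0.7/366.15 + 0.3/498.15
Tg = 397.8 K


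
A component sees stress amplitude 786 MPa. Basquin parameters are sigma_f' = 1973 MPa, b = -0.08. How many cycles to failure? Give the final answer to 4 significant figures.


sigma_a = sigma_f' * (2*Nf)^b
2*Nf = (sigma_a / sigma_f')^(1/b)
2*Nf = (786 / 1973)^(1/-0.08)
2*Nf = 99153.2
Nf = 49580 cycles


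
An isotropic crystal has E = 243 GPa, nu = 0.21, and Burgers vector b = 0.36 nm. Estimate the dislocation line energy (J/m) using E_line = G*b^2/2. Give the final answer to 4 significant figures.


Step 1: G = E / (2*(1+nu))
G = 243 / (2*(1+0.21)) = 100.413 GPa = 1.00413e+11 Pa
Step 2: E_line = G*b^2/2
b = 0.36 nm = 3.6e-10 m
E_line = 0.5 * 1.00413e+11 * (3.6e-10)^2 = 6.507e-09 J/m


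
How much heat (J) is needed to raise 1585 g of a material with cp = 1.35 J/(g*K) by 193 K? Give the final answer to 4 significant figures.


Q = m * cp * dT
Q = 1585 * 1.35 * 193
Q = 413000 J


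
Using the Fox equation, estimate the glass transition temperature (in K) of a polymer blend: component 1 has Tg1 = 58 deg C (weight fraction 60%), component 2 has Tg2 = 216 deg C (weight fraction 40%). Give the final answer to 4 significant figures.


1/Tg = w1/Tg1 + w2/Tg2 (in Kelvin)
Tg1 = 331.15 K, Tg2 = 489.15 K
1/Tg = 0.6/331.15 + 0.4/489.15
Tg = 380.3 K


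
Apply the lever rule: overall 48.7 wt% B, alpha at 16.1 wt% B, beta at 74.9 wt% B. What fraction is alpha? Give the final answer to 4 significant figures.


f_alpha = (C_beta - C0) / (C_beta - C_alpha)
f_alpha = (74.9 - 48.7) / (74.9 - 16.1)
f_alpha = 0.4456


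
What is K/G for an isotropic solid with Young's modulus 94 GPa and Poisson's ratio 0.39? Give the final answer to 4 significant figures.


G = E / (2*(1+nu))
G = 94 / (2*(1+0.39)) = 33.8129 GPa
K = E / (3*(1-2*nu))
K = 94 / (3*(1-2*0.39)) = 142.424 GPa
K/G = 142.424 / 33.8129 = 4.212


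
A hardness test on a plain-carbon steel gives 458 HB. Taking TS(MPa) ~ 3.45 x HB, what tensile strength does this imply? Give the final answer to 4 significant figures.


TS (MPa) = 3.45 * HB
TS = 3.45 * 458
TS = 1580 MPa
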